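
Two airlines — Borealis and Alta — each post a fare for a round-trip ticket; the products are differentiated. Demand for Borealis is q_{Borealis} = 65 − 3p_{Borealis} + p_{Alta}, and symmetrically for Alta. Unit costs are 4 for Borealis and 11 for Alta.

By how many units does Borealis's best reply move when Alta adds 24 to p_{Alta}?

4

Borealis's profit: π = (p_{Borealis} − 4)(65 − 3p_{Borealis} + p_{Alta}).
∂π/∂p_{Borealis} = 77 − 6p_{Borealis} + p_{Alta} = 0 ⇒ p_{Borealis} = 77/6 + (1/6)p_{Alta}.
The reaction-function slope is 1/6, so a 24-unit rise in p_{Alta} moves p_{Borealis} by 1/6 × 24 = 4. Borealis's best response rises — the actions are strategic complements.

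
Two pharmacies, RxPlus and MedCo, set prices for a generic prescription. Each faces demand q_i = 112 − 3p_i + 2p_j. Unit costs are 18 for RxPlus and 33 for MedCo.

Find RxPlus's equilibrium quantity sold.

78.9375

RxPlus's profit: π = (p_{RxPlus} − 18)(112 − 3p_{RxPlus} + 2p_{MedCo}).
∂π/∂p_{RxPlus} = 166 − 6p_{RxPlus} + 2p_{MedCo} = 0 ⇒ p_{RxPlus} = 83/3 + (1/3)p_{MedCo}.
Similarly p_{MedCo} = 211/6 + (1/3)p_{RxPlus}.
Plugging p_{MedCo} into RxPlus's best response: p_{RxPlus} = 83/3 + (1/3)(211/6 + (1/3)p_{RxPlus}) ⇒ (8/9)p_{RxPlus} = 709/18, so p_{RxPlus} = 44.3125.
Then p_{MedCo} = 211/6 + (1/3)·44.3125 = 49.9375.
q_{RxPlus} = 112 − 3·44.3125 + 2·49.9375 = 78.9375.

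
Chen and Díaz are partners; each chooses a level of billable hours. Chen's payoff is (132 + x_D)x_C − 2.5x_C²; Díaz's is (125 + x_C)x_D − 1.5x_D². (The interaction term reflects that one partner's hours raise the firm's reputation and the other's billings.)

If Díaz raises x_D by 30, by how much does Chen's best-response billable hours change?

6

Expanding Chen's payoff: 132x_C + x_Dx_C − 2.5x_C².
∂π/∂x_C = 132 + x_D − 5x_C = 0, so x_C = 26.4 + 0.2x_D.
The reaction-function slope is 0.2, so a 30-unit rise in x_D moves x_C by 0.2 × 30 = 6. Chen's best response rises — the actions are strategic complements.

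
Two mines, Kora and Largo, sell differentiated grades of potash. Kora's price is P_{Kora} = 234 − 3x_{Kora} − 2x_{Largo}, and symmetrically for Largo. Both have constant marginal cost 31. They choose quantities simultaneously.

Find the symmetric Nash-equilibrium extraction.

25.375

Mine Kora's profit: π = x_{Kora}(234 − 3x_{Kora} − 2x_{Largo}) − 31x_{Kora}.
∂π/∂x_{Kora} = 203 − 6x_{Kora} − 2x_{Largo} = 0 ⇒ x_{Kora} = 203/6 − (1/3)x_{Largo}.
The game is symmetric, so in equilibrium x_{Largo} = x_{Kora}: the reaction function gives (4/3)x_{Kora} = 203/6, hence x_{Kora} = 25.375.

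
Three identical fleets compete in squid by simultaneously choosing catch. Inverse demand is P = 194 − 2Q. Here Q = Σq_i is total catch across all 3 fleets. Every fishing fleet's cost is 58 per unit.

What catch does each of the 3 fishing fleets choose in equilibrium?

A representative fishing fleet's profit is π_i = q_i(194 − 2Q) − 58q_i, with Q = q_i + Σ_{j≠i} q_j.
First-order condition: 136 − 4q_i − 2Σ_{j≠i} q_j = 0.
With identical fishing fleets, set every q_j = q: then 136 − 4q − 4q = 0, i.e. q = 136/8 = 17.

17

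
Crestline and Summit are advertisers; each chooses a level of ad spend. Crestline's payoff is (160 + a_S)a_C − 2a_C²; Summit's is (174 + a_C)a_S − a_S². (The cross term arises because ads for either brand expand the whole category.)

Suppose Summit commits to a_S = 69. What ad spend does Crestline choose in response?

Expanding Crestline's payoff: 160a_C + a_Sa_C − 2a_C².
∂π/∂a_C = 160 + a_S − 4a_C = 0, so a_C = 40 + 0.25a_S.
At a_S = 69: a_C = 40 + 0.25·69 = 57.25.

57.25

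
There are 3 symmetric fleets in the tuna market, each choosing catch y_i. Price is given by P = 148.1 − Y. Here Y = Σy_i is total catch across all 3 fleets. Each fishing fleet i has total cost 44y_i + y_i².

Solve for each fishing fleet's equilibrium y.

17.35

A representative fishing fleet's profit is π_i = y_i(148.1 − Y) − 44y_i − y_i², with Y = y_i + Σ_{j≠i} y_j.
First-order condition: 104.1 − 4y_i − Σ_{j≠i} y_j = 0.
In a symmetric equilibrium every fishing fleet chooses the same y, so Σ_{j≠i} y_j = 2y. The condition becomes 104.1 − 6y = 0, giving y = 104.1/6 = 17.35.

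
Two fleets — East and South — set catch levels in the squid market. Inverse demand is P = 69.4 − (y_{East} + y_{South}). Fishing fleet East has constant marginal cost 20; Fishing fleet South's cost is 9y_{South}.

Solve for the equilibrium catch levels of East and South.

Fishing fleet East's profit: π = y_{East}(69.4 − (y_{East} + y_{South})) − 20y_{East}.
∂π/∂y_{East} = 49.4 − 2y_{East} − y_{South} = 0, so y_{East} = 24.7 − 0.5y_{South}.
By the same steps for South: y_{South} = 30.2 − 0.5y_{East}.
Plugging y_{South} into East's best response: y_{East} = 24.7 − 0.5(30.2 − 0.5y_{East}) ⇒ 0.75y_{East} = 9.6, so y_{East} = 12.8.
Then y_{South} = 30.2 − 0.5·12.8 = 23.8.

12.8, 23.8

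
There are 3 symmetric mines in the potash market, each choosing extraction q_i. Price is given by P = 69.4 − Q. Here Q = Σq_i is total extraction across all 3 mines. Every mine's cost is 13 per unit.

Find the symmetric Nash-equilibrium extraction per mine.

A representative mine's profit is π_i = q_i(69.4 − Q) − 13q_i, with Q = q_i + Σ_{j≠i} q_j.
First-order condition: 56.4 − 2q_i − Σ_{j≠i} q_j = 0.
Imposing symmetry (q_j = q for all j) turns Σ_{j≠i} q_j into 2q, so 56.4 = 4q and q = 14.1.

14.1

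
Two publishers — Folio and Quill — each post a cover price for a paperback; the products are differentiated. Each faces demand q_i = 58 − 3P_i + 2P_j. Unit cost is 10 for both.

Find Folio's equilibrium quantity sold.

Folio's profit: π = (P_{Folio} − 10)(58 − 3P_{Folio} + 2P_{Quill}).
∂π/∂P_{Folio} = 88 − 6P_{Folio} + 2P_{Quill} = 0 ⇒ P_{Folio} = 44/3 + (1/3)P_{Quill}.
By symmetry P_{Quill} = P_{Folio}; substituting into the reaction function, (2/3)P_{Folio} = 44/3 and P_{Folio} = 22.
q_{Folio} = 58 − 3·22 + 2·22 = 36.

36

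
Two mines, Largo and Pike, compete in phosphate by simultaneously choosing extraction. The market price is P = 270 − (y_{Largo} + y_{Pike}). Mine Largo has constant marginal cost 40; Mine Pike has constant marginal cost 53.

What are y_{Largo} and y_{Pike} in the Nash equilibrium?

Mine Largo's profit: π = y_{Largo}(270 − (y_{Largo} + y_{Pike})) − 40y_{Largo}.
∂π/∂y_{Largo} = 230 − 2y_{Largo} − y_{Pike} = 0, so y_{Largo} = 115 − 0.5y_{Pike}.
By the same steps for Pike: y_{Pike} = 108.5 − 0.5y_{Largo}.
Plugging y_{Pike} into Largo's best response: y_{Largo} = 115 − 0.5(108.5 − 0.5y_{Largo}) ⇒ 0.75y_{Largo} = 60.75, so y_{Largo} = 81.
Then y_{Pike} = 108.5 − 0.5·81 = 68.

81, 68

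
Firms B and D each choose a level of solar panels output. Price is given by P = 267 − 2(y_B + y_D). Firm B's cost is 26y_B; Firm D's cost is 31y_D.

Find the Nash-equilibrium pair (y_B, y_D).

41, 38.5

Firm B's profit: π = y_B(267 − 2(y_B + y_D)) − 26y_B.
∂π/∂y_B = 241 − 4y_B − 2y_D = 0, so y_B = 60.25 − 0.5y_D.
By the same steps for D: y_D = 59 − 0.5y_B.
Solving the two reaction functions simultaneously: (1 − (−0.5)(−0.5))y_B = 60.25 − 0.5·59, so 0.75y_B = 30.75 and y_B = 41.
Then y_D = 59 − 0.5·41 = 38.5.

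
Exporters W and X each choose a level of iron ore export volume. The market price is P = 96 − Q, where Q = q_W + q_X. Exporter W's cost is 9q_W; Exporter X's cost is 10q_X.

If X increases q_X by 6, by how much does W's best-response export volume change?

Exporter W's profit: π = q_W(96 − (q_W + q_X)) − 9q_W.
∂π/∂q_W = 87 − 2q_W − q_X = 0, so q_W = 43.5 − 0.5q_X.
The reaction-function slope is −0.5, so a 6-unit rise in q_X moves q_W by −0.5 × 6 = −3. W's best response falls — the actions are strategic substitutes.

-3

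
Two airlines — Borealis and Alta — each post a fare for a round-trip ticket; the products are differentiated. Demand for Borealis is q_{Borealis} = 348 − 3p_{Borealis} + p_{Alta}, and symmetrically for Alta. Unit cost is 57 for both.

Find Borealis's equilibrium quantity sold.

140.4

Borealis's profit: π = (p_{Borealis} − 57)(348 − 3p_{Borealis} + p_{Alta}).
∂π/∂p_{Borealis} = 519 − 6p_{Borealis} + p_{Alta} = 0 ⇒ p_{Borealis} = 86.5 + (1/6)p_{Alta}.
Setting p_{Borealis} = p_{Alta} in the reaction function: p_{Borealis} = 86.5 + (1/6)p_{Borealis}, so p_{Borealis} = 86.5 / (5/6) = 103.8.
q_{Borealis} = 348 − 3·103.8 + 103.8 = 140.4.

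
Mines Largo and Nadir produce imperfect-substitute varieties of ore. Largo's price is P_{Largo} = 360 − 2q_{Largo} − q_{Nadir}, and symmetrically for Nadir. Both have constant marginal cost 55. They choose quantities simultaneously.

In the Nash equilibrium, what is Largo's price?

177

Mine Largo's profit: π = q_{Largo}(360 − 2q_{Largo} − q_{Nadir}) − 55q_{Largo}.
∂π/∂q_{Largo} = 305 − 4q_{Largo} − q_{Nadir} = 0 ⇒ q_{Largo} = 76.25 − 0.25q_{Nadir}.
By symmetry q_{Nadir} = q_{Largo}; substituting into the reaction function, 1.25q_{Largo} = 76.25 and q_{Largo} = 61.
P_{Largo} = 360 − 2·61 − 61 = 177.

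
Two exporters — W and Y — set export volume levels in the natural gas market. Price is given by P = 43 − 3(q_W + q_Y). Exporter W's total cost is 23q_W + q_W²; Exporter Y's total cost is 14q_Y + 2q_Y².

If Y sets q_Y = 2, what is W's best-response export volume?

1.75

Exporter W's profit: π = q_W(43 − 3(q_W + q_Y)) − 23q_W − q_W².
∂π/∂q_W = 20 − 8q_W − 3q_Y = 0, so q_W = 2.5 − 0.375q_Y.
At q_Y = 2: q_W = 2.5 − 0.375·2 = 1.75.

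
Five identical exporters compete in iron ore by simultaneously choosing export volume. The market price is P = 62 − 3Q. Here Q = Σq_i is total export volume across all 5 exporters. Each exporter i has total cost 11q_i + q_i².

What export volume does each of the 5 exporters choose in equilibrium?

A representative exporter's profit is π_i = q_i(62 − 3Q) − 11q_i − q_i², with Q = q_i + Σ_{j≠i} q_j.
First-order condition: 51 − 8q_i − 3Σ_{j≠i} q_j = 0.
In a symmetric equilibrium every exporter chooses the same q, so Σ_{j≠i} q_j = 4q. The condition becomes 51 − 20q = 0, giving q = 51/20 = 2.55.

2.55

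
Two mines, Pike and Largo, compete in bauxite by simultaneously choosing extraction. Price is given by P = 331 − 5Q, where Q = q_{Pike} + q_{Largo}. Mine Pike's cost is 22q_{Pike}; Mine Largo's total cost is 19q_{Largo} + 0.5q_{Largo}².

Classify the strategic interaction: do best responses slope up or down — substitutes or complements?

strategic substitutes

Mine Pike's profit: π = q_{Pike}(331 − 5(q_{Pike} + q_{Largo})) − 22q_{Pike}.
∂π/∂q_{Pike} = 309 − 10q_{Pike} − 5q_{Largo} = 0, so q_{Pike} = 30.9 − 0.5q_{Largo}.
The best-response slope dq_{Pike}/dq_{Largo} = −0.5 < 0: the reaction function is downward-sloping, so the choices are strategic substitutes.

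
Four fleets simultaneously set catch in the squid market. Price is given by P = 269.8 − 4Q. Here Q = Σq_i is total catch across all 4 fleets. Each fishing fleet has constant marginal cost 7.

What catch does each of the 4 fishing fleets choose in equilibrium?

A representative fishing fleet's profit is π_i = q_i(269.8 − 4Q) − 7q_i, with Q = q_i + Σ_{j≠i} q_j.
First-order condition: 262.8 − 8q_i − 4Σ_{j≠i} q_j = 0.
Imposing symmetry (q_j = q for all j) turns Σ_{j≠i} q_j into 3q, so 262.8 = 20q and q = 13.14.

13.14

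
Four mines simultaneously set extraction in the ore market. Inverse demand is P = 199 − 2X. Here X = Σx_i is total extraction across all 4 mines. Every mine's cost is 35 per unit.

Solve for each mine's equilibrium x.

A representative mine's profit is π_i = x_i(199 − 2X) − 35x_i, with X = x_i + Σ_{j≠i} x_j.
First-order condition: 164 − 4x_i − 2Σ_{j≠i} x_j = 0.
In a symmetric equilibrium every mine chooses the same x, so Σ_{j≠i} x_j = 3x. The condition becomes 164 − 10x = 0, giving x = 164/10 = 16.4.

16.4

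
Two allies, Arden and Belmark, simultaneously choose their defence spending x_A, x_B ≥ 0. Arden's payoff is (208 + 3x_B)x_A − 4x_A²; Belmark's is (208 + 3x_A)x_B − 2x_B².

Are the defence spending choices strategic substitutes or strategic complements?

strategic complements

Expanding Arden's payoff: 208x_A + 3x_Bx_A − 4x_A².
∂π/∂x_A = 208 + 3x_B − 8x_A = 0, so x_A = 26 + 0.375x_B.
The best-response slope dx_A/dx_B = 0.375 > 0: the reaction function is upward-sloping, so the choices are strategic complements.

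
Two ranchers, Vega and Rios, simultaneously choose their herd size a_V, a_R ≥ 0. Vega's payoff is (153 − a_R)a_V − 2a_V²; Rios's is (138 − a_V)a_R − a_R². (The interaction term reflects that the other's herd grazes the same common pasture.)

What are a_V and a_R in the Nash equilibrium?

Expanding Vega's payoff: 153a_V − a_Ra_V − 2a_V².
∂π/∂a_V = 153 − a_R − 4a_V = 0, so a_V = 38.25 − 0.25a_R.
Likewise for Rios: a_R = 69 − 0.5a_V.
Solving the two reaction functions simultaneously: (1 − (−0.25)(−0.5))a_V = 38.25 − 0.25·69, so 0.875a_V = 21 and a_V = 24.
Then a_R = 69 − 0.5·24 = 57.

24, 57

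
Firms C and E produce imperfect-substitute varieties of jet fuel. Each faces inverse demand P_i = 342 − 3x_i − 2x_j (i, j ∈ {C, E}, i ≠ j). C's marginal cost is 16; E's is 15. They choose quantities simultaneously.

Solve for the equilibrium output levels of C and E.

40.6875, 40.9375

Firm C's profit: π = x_C(342 − 3x_C − 2x_E) − 16x_C.
∂π/∂x_C = 326 − 6x_C − 2x_E = 0 ⇒ x_C = 163/3 − (1/3)x_E.
Similarly x_E = 54.5 − (1/3)x_C.
Solving the two reaction functions simultaneously: (1 − (−1/3)(−1/3))x_C = 163/3 − (1/3)·54.5, so (8/9)x_C = 217/6 and x_C = 40.6875.
Then x_E = 54.5 − (1/3)·40.6875 = 40.9375.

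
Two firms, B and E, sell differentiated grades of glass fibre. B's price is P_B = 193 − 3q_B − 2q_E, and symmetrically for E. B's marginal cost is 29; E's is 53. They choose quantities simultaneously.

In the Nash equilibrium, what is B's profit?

1452

Firm B's profit: π = q_B(193 − 3q_B − 2q_E) − 29q_B.
∂π/∂q_B = 164 − 6q_B − 2q_E = 0 ⇒ q_B = 82/3 − (1/3)q_E.
Similarly q_E = 70/3 − (1/3)q_B.
Substituting the second reaction function into the first: q_B = 82/3 − (1/3)(70/3 − (1/3)q_B), which gives (8/9)q_B = 176/9 ⇒ q_B = 22.
Then q_E = 70/3 − (1/3)·22 = 16.
P_B = 193 − 3·22 − 2·16 = 95.
Profit = (95 − 29)·22 = 1452.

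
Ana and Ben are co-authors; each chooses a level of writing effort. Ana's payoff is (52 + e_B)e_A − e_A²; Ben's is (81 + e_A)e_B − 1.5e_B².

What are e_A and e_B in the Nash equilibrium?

Expanding Ana's payoff: 52e_A + e_Be_A − e_A².
∂π/∂e_A = 52 + e_B − 2e_A = 0, so e_A = 26 + 0.5e_B.
Likewise for Ben: e_B = 27 + (1/3)e_A.
Substituting the second reaction function into the first: e_A = 26 + 0.5(27 + (1/3)e_A), which gives (5/6)e_A = 39.5 ⇒ e_A = 47.4.
Then e_B = 27 + (1/3)·47.4 = 42.8.

47.4, 42.8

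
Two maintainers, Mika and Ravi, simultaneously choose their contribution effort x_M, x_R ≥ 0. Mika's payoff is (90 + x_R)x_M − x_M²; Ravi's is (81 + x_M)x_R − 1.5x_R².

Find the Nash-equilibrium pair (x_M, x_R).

70.2, 50.4

Expanding Mika's payoff: 90x_M + x_Rx_M − x_M².
∂π/∂x_M = 90 + x_R − 2x_M = 0, so x_M = 45 + 0.5x_R.
Likewise for Ravi: x_R = 27 + (1/3)x_M.
Solving the two reaction functions simultaneously: (1 − (0.5)(1/3))x_M = 45 + 0.5·27, so (5/6)x_M = 58.5 and x_M = 70.2.
Then x_R = 27 + (1/3)·70.2 = 50.4.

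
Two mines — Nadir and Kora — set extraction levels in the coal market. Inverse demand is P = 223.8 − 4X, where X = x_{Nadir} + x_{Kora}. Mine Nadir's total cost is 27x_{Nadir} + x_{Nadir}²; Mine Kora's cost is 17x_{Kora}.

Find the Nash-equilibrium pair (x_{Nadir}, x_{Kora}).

Mine Nadir's profit: π = x_{Nadir}(223.8 − 4(x_{Nadir} + x_{Kora})) − 27x_{Nadir} − x_{Nadir}².
∂π/∂x_{Nadir} = 196.8 − 10x_{Nadir} − 4x_{Kora} = 0, so x_{Nadir} = 19.68 − 0.4x_{Kora}.
For Kora: ∂π/∂x_{Kora} = 206.8 − 8x_{Kora} − 4x_{Nadir} = 0 ⇒ x_{Kora} = 25.85 − 0.5x_{Nadir}.
Plugging x_{Kora} into Nadir's best response: x_{Nadir} = 19.68 − 0.4(25.85 − 0.5x_{Nadir}) ⇒ 0.8x_{Nadir} = 9.34, so x_{Nadir} = 11.675.
Then x_{Kora} = 25.85 − 0.5·11.675 = 20.0125.

11.675, 20.0125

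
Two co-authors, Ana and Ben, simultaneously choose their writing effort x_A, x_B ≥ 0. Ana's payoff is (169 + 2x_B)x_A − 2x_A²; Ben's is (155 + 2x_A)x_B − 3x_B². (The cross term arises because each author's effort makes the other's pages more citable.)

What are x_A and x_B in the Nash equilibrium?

66.2, 47.9

Expanding Ana's payoff: 169x_A + 2x_Bx_A − 2x_A².
∂π/∂x_A = 169 + 2x_B − 4x_A = 0, so x_A = 42.25 + 0.5x_B.
Likewise for Ben: x_B = 155/6 + (1/3)x_A.
Plugging x_B into Ana's best response: x_A = 42.25 + 0.5(155/6 + (1/3)x_A) ⇒ (5/6)x_A = 331/6, so x_A = 66.2.
Then x_B = 155/6 + (1/3)·66.2 = 47.9.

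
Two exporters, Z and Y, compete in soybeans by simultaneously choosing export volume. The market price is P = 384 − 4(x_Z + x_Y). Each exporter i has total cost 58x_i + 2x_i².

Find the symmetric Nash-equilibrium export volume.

Exporter Z's profit: π = x_Z(384 − 4(x_Z + x_Y)) − 58x_Z − 2x_Z².
∂π/∂x_Z = 326 − 12x_Z − 4x_Y = 0, so x_Z = 163/6 − (1/3)x_Y.
The game is symmetric, so in equilibrium x_Y = x_Z: the reaction function gives (4/3)x_Z = 163/6, hence x_Z = 20.375.

20.375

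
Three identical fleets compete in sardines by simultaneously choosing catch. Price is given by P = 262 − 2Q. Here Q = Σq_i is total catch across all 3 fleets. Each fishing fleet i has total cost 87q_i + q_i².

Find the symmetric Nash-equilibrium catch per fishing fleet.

17.5

A representative fishing fleet's profit is π_i = q_i(262 − 2Q) − 87q_i − q_i², with Q = q_i + Σ_{j≠i} q_j.
First-order condition: 175 − 6q_i − 2Σ_{j≠i} q_j = 0.
With identical fishing fleets, set every q_j = q: then 175 − 6q − 4q = 0, i.e. q = 175/10 = 17.5.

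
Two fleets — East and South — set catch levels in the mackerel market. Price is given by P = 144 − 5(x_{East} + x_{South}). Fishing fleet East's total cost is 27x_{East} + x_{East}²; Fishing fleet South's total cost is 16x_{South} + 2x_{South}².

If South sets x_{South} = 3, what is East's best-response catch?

8.5

Fishing fleet East's profit: π = x_{East}(144 − 5(x_{East} + x_{South})) − 27x_{East} − x_{East}².
∂π/∂x_{East} = 117 − 12x_{East} − 5x_{South} = 0, so x_{East} = 9.75 − (5/12)x_{South}.
At x_{South} = 3: x_{East} = 9.75 − (5/12)·3 = 8.5.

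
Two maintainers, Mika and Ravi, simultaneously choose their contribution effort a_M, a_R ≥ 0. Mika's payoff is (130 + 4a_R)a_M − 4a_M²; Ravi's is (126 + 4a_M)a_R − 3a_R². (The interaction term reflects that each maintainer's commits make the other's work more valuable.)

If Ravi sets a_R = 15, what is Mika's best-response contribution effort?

23.75

Expanding Mika's payoff: 130a_M + 4a_Ra_M − 4a_M².
∂π/∂a_M = 130 + 4a_R − 8a_M = 0, so a_M = 16.25 + 0.5a_R.
At a_R = 15: a_M = 16.25 + 0.5·15 = 23.75.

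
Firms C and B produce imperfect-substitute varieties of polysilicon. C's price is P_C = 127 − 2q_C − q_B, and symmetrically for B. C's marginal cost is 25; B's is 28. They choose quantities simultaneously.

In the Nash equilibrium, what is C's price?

Firm C's profit: π = q_C(127 − 2q_C − q_B) − 25q_C.
∂π/∂q_C = 102 − 4q_C − q_B = 0 ⇒ q_C = 25.5 − 0.25q_B.
Similarly q_B = 24.75 − 0.25q_C.
Solving the two reaction functions simultaneously: (1 − (−0.25)(−0.25))q_C = 25.5 − 0.25·24.75, so 0.9375q_C = 19.3125 and q_C = 20.6.
Then q_B = 24.75 − 0.25·20.6 = 19.6.
P_C = 127 − 2·20.6 − 19.6 = 66.2.

66.2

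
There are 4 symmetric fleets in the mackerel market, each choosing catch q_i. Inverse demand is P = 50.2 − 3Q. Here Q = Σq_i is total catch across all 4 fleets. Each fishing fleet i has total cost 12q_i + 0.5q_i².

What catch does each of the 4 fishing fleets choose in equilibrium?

2.3875

A representative fishing fleet's profit is π_i = q_i(50.2 − 3Q) − 12q_i − 0.5q_i², with Q = q_i + Σ_{j≠i} q_j.
First-order condition: 38.2 − 7q_i − 3Σ_{j≠i} q_j = 0.
Imposing symmetry (q_j = q for all j) turns Σ_{j≠i} q_j into 3q, so 38.2 = 16q and q = 2.3875.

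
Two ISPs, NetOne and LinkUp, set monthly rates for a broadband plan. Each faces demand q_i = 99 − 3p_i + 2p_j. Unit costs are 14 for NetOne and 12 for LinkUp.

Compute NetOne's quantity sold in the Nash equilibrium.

62.625

NetOne's profit: π = (p_{NetOne} − 14)(99 − 3p_{NetOne} + 2p_{LinkUp}).
∂π/∂p_{NetOne} = 141 − 6p_{NetOne} + 2p_{LinkUp} = 0 ⇒ p_{NetOne} = 23.5 + (1/3)p_{LinkUp}.
Similarly p_{LinkUp} = 22.5 + (1/3)p_{NetOne}.
Substituting the second reaction function into the first: p_{NetOne} = 23.5 + (1/3)(22.5 + (1/3)p_{NetOne}), which gives (8/9)p_{NetOne} = 31 ⇒ p_{NetOne} = 34.875.
Then p_{LinkUp} = 22.5 + (1/3)·34.875 = 34.125.
q_{NetOne} = 99 − 3·34.875 + 2·34.125 = 62.625.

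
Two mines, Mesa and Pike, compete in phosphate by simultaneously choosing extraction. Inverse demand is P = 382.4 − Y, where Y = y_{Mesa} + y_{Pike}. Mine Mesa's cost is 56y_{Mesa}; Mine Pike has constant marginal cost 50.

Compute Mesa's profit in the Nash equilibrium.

11406.24

Mine Mesa's profit: π = y_{Mesa}(382.4 − (y_{Mesa} + y_{Pike})) − 56y_{Mesa}.
∂π/∂y_{Mesa} = 326.4 − 2y_{Mesa} − y_{Pike} = 0, so y_{Mesa} = 163.2 − 0.5y_{Pike}.
By the same steps for Pike: y_{Pike} = 166.2 − 0.5y_{Mesa}.
Substituting the second reaction function into the first: y_{Mesa} = 163.2 − 0.5(166.2 − 0.5y_{Mesa}), which gives 0.75y_{Mesa} = 80.1 ⇒ y_{Mesa} = 106.8.
Then y_{Pike} = 166.2 − 0.5·106.8 = 112.8.
Price P = 382.4 − 219.6 = 162.8.
Mesa's profit: (162.8 − 56)·106.8 = 11406.24.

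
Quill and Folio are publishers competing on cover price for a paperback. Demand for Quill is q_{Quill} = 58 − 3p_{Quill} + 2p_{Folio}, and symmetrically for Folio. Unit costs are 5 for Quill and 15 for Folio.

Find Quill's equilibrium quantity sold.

45.375

Quill's profit: π = (p_{Quill} − 5)(58 − 3p_{Quill} + 2p_{Folio}).
∂π/∂p_{Quill} = 73 − 6p_{Quill} + 2p_{Folio} = 0 ⇒ p_{Quill} = 73/6 + (1/3)p_{Folio}.
Similarly p_{Folio} = 103/6 + (1/3)p_{Quill}.
Plugging p_{Folio} into Quill's best response: p_{Quill} = 73/6 + (1/3)(103/6 + (1/3)p_{Quill}) ⇒ (8/9)p_{Quill} = 161/9, so p_{Quill} = 20.125.
Then p_{Folio} = 103/6 + (1/3)·20.125 = 23.875.
q_{Quill} = 58 − 3·20.125 + 2·23.875 = 45.375.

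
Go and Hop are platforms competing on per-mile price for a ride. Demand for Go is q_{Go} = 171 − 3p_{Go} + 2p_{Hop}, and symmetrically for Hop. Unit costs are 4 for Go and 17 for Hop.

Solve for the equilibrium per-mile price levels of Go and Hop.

48.1875, 53.0625

Go's profit: π = (p_{Go} − 4)(171 − 3p_{Go} + 2p_{Hop}).
∂π/∂p_{Go} = 183 − 6p_{Go} + 2p_{Hop} = 0 ⇒ p_{Go} = 30.5 + (1/3)p_{Hop}.
Similarly p_{Hop} = 37 + (1/3)p_{Go}.
Substituting the second reaction function into the first: p_{Go} = 30.5 + (1/3)(37 + (1/3)p_{Go}), which gives (8/9)p_{Go} = 257/6 ⇒ p_{Go} = 48.1875.
Then p_{Hop} = 37 + (1/3)·48.1875 = 53.0625.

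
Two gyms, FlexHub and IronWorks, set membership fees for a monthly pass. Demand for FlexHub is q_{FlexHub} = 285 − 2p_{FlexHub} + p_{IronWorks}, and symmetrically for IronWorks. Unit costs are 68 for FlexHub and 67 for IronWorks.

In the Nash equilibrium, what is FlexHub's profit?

10425.68

FlexHub's profit: π = (p_{FlexHub} − 68)(285 − 2p_{FlexHub} + p_{IronWorks}).
∂π/∂p_{FlexHub} = 421 − 4p_{FlexHub} + p_{IronWorks} = 0 ⇒ p_{FlexHub} = 105.25 + 0.25p_{IronWorks}.
Similarly p_{IronWorks} = 104.75 + 0.25p_{FlexHub}.
Substituting the second reaction function into the first: p_{FlexHub} = 105.25 + 0.25(104.75 + 0.25p_{FlexHub}), which gives 0.9375p_{FlexHub} = 131.4375 ⇒ p_{FlexHub} = 140.2.
Then p_{IronWorks} = 104.75 + 0.25·140.2 = 139.8.
q_{FlexHub} = 285 − 2·140.2 + 139.8 = 144.4.
Profit = (140.2 − 68)·144.4 = 10425.68.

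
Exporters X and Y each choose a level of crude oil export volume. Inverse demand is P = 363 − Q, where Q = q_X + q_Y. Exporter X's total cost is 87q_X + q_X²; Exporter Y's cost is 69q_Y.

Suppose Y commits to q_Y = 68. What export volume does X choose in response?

52

Exporter X's profit: π = q_X(363 − (q_X + q_Y)) − 87q_X − q_X².
∂π/∂q_X = 276 − 4q_X − q_Y = 0, so q_X = 69 − 0.25q_Y.
At q_Y = 68: q_X = 69 − 0.25·68 = 52.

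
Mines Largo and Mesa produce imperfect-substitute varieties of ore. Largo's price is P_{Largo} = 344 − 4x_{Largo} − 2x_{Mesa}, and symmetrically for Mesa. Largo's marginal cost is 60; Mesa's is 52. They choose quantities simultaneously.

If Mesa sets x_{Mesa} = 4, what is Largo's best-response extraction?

34.5

Mine Largo's profit: π = x_{Largo}(344 − 4x_{Largo} − 2x_{Mesa}) − 60x_{Largo}.
∂π/∂x_{Largo} = 284 − 8x_{Largo} − 2x_{Mesa} = 0 ⇒ x_{Largo} = 35.5 − 0.25x_{Mesa}.
At x_{Mesa} = 4: x_{Largo} = 35.5 − 0.25·4 = 34.5.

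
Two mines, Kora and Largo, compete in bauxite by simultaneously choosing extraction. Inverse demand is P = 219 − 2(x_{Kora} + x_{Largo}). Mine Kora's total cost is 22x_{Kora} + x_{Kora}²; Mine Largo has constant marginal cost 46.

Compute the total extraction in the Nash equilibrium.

54.3

Mine Kora's profit: π = x_{Kora}(219 − 2(x_{Kora} + x_{Largo})) − 22x_{Kora} − x_{Kora}².
∂π/∂x_{Kora} = 197 − 6x_{Kora} − 2x_{Largo} = 0, so x_{Kora} = 197/6 − (1/3)x_{Largo}.
For Largo: ∂π/∂x_{Largo} = 173 − 4x_{Largo} − 2x_{Kora} = 0 ⇒ x_{Largo} = 43.25 − 0.5x_{Kora}.
Plugging x_{Largo} into Kora's best response: x_{Kora} = 197/6 − (1/3)(43.25 − 0.5x_{Kora}) ⇒ (5/6)x_{Kora} = 221/12, so x_{Kora} = 22.1.
Then x_{Largo} = 43.25 − 0.5·22.1 = 32.2.
Total extraction: 22.1 + 32.2 = 54.3.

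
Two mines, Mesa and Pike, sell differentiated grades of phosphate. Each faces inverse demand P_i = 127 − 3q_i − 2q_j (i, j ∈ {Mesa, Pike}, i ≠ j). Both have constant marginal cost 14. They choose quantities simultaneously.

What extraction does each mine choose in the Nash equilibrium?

14.125

Mine Mesa's profit: π = q_{Mesa}(127 − 3q_{Mesa} − 2q_{Pike}) − 14q_{Mesa}.
∂π/∂q_{Mesa} = 113 − 6q_{Mesa} − 2q_{Pike} = 0 ⇒ q_{Mesa} = 113/6 − (1/3)q_{Pike}.
By symmetry q_{Pike} = q_{Mesa}; substituting into the reaction function, (4/3)q_{Mesa} = 113/6 and q_{Mesa} = 14.125.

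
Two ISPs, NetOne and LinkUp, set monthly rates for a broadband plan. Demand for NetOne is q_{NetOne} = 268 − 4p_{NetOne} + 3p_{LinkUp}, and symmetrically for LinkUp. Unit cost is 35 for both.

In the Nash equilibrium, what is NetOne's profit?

NetOne's profit: π = (p_{NetOne} − 35)(268 − 4p_{NetOne} + 3p_{LinkUp}).
∂π/∂p_{NetOne} = 408 − 8p_{NetOne} + 3p_{LinkUp} = 0 ⇒ p_{NetOne} = 51 + 0.375p_{LinkUp}.
The game is symmetric, so in equilibrium p_{LinkUp} = p_{NetOne}: the reaction function gives 0.625p_{NetOne} = 51, hence p_{NetOne} = 81.6.
q_{NetOne} = 268 − 4·81.6 + 3·81.6 = 186.4.
Profit = (81.6 − 35)·186.4 = 8686.24.

8686.24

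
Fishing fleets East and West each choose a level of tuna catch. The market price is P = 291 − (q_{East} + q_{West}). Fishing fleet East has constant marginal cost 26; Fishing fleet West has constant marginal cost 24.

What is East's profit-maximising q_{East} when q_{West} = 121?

Fishing fleet East's profit: π = q_{East}(291 − (q_{East} + q_{West})) − 26q_{East}.
∂π/∂q_{East} = 265 − 2q_{East} − q_{West} = 0, so q_{East} = 132.5 − 0.5q_{West}.
At q_{West} = 121: q_{East} = 132.5 − 0.5·121 = 72.

72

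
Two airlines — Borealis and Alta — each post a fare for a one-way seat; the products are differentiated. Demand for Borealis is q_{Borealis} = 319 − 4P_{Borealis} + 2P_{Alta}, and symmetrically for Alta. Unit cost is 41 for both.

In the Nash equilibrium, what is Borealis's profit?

6241

Borealis's profit: π = (P_{Borealis} − 41)(319 − 4P_{Borealis} + 2P_{Alta}).
∂π/∂P_{Borealis} = 483 − 8P_{Borealis} + 2P_{Alta} = 0 ⇒ P_{Borealis} = 60.375 + 0.25P_{Alta}.
The game is symmetric, so in equilibrium P_{Alta} = P_{Borealis}: the reaction function gives 0.75P_{Borealis} = 60.375, hence P_{Borealis} = 80.5.
q_{Borealis} = 319 − 4·80.5 + 2·80.5 = 158.
Profit = (80.5 − 41)·158 = 6241.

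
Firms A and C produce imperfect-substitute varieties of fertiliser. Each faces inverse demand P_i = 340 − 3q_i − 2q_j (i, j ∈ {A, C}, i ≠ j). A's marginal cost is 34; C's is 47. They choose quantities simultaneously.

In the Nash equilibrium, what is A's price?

151.1875

Firm A's profit: π = q_A(340 − 3q_A − 2q_C) − 34q_A.
∂π/∂q_A = 306 − 6q_A − 2q_C = 0 ⇒ q_A = 51 − (1/3)q_C.
Similarly q_C = 293/6 − (1/3)q_A.
Solving the two reaction functions simultaneously: (1 − (−1/3)(−1/3))q_A = 51 − (1/3)·(293/6), so (8/9)q_A = 625/18 and q_A = 39.0625.
Then q_C = 293/6 − (1/3)·39.0625 = 35.8125.
P_A = 340 − 3·39.0625 − 2·35.8125 = 151.1875.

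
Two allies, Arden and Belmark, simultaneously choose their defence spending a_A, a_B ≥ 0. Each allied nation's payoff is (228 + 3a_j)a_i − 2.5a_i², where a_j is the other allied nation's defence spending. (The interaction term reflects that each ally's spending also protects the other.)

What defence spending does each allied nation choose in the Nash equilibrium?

114

Arden's payoff is (228 + 3a_B)a_A − 2.5a_A².
∂π/∂a_A = 228 + 3a_B − 5a_A = 0, so a_A = 45.6 + 0.6a_B.
Setting a_A = a_B in the reaction function: a_A = 45.6 + 0.6a_A, so a_A = 45.6 / 0.4 = 114.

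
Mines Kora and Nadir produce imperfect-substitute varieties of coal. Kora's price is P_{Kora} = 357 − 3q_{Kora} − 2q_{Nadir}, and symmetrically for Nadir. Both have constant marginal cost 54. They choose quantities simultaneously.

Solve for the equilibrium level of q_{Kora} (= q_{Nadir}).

Mine Kora's profit: π = q_{Kora}(357 − 3q_{Kora} − 2q_{Nadir}) − 54q_{Kora}.
∂π/∂q_{Kora} = 303 − 6q_{Kora} − 2q_{Nadir} = 0 ⇒ q_{Kora} = 50.5 − (1/3)q_{Nadir}.
By symmetry q_{Nadir} = q_{Kora}; substituting into the reaction function, (4/3)q_{Kora} = 50.5 and q_{Kora} = 37.875.

37.875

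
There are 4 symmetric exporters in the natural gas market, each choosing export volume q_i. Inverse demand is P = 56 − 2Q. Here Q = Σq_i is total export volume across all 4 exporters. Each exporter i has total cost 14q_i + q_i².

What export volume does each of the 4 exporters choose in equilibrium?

A representative exporter's profit is π_i = q_i(56 − 2Q) − 14q_i − q_i², with Q = q_i + Σ_{j≠i} q_j.
First-order condition: 42 − 6q_i − 2Σ_{j≠i} q_j = 0.
With identical exporters, set every q_j = q: then 42 − 6q − 6q = 0, i.e. q = 42/12 = 3.5.

3.5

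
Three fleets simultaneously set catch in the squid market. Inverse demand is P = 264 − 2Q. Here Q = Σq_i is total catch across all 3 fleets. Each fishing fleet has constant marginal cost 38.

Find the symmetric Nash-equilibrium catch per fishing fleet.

A representative fishing fleet's profit is π_i = q_i(264 − 2Q) − 38q_i, with Q = q_i + Σ_{j≠i} q_j.
First-order condition: 226 − 4q_i − 2Σ_{j≠i} q_j = 0.
Imposing symmetry (q_j = q for all j) turns Σ_{j≠i} q_j into 2q, so 226 = 8q and q = 28.25.

28.25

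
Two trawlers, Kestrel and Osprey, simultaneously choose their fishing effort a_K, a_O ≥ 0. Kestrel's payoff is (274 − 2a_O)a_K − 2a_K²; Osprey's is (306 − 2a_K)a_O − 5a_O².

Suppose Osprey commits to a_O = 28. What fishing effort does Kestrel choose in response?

Expanding Kestrel's payoff: 274a_K − 2a_Oa_K − 2a_K².
∂π/∂a_K = 274 − 2a_O − 4a_K = 0, so a_K = 68.5 − 0.5a_O.
At a_O = 28: a_K = 68.5 − 0.5·28 = 54.5.

54.5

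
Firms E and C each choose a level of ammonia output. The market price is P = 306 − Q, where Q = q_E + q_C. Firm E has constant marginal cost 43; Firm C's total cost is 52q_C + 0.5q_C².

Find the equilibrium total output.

156

Firm E's profit: π = q_E(306 − (q_E + q_C)) − 43q_E.
∂π/∂q_E = 263 − 2q_E − q_C = 0, so q_E = 131.5 − 0.5q_C.
For C: ∂π/∂q_C = 254 − 3q_C − q_E = 0 ⇒ q_C = 254/3 − (1/3)q_E.
Substituting the second reaction function into the first: q_E = 131.5 − 0.5(254/3 − (1/3)q_E), which gives (5/6)q_E = 535/6 ⇒ q_E = 107.
Then q_C = 254/3 − (1/3)·107 = 49.
Total output: 107 + 49 = 156.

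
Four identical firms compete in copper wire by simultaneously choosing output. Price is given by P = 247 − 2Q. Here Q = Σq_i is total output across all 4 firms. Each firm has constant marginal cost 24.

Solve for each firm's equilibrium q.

A representative firm's profit is π_i = q_i(247 − 2Q) − 24q_i, with Q = q_i + Σ_{j≠i} q_j.
First-order condition: 223 − 4q_i − 2Σ_{j≠i} q_j = 0.
In a symmetric equilibrium every firm chooses the same q, so Σ_{j≠i} q_j = 3q. The condition becomes 223 − 10q = 0, giving q = 223/10 = 22.3.

22.3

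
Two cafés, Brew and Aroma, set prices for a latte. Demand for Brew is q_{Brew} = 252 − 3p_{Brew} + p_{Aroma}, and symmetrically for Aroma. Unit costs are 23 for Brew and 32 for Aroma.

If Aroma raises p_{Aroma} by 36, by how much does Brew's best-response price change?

6

Brew's profit: π = (p_{Brew} − 23)(252 − 3p_{Brew} + p_{Aroma}).
∂π/∂p_{Brew} = 321 − 6p_{Brew} + p_{Aroma} = 0 ⇒ p_{Brew} = 53.5 + (1/6)p_{Aroma}.
The reaction-function slope is 1/6, so a 36-unit rise in p_{Aroma} moves p_{Brew} by 1/6 × 36 = 6. Brew's best response rises — the actions are strategic complements.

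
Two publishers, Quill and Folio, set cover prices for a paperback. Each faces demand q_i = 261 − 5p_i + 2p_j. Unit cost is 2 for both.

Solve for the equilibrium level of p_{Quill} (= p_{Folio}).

Quill's profit: π = (p_{Quill} − 2)(261 − 5p_{Quill} + 2p_{Folio}).
∂π/∂p_{Quill} = 271 − 10p_{Quill} + 2p_{Folio} = 0 ⇒ p_{Quill} = 27.1 + 0.2p_{Folio}.
The game is symmetric, so in equilibrium p_{Folio} = p_{Quill}: the reaction function gives 0.8p_{Quill} = 27.1, hence p_{Quill} = 33.875.

33.875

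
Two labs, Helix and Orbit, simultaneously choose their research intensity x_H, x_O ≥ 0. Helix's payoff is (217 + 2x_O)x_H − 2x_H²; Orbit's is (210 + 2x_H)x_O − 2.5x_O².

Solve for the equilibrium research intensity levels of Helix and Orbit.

Expanding Helix's payoff: 217x_H + 2x_Ox_H − 2x_H².
∂π/∂x_H = 217 + 2x_O − 4x_H = 0, so x_H = 54.25 + 0.5x_O.
Likewise for Orbit: x_O = 42 + 0.4x_H.
Substituting the second reaction function into the first: x_H = 54.25 + 0.5(42 + 0.4x_H), which gives 0.8x_H = 75.25 ⇒ x_H = 94.0625.
Then x_O = 42 + 0.4·94.0625 = 79.625.

94.0625, 79.625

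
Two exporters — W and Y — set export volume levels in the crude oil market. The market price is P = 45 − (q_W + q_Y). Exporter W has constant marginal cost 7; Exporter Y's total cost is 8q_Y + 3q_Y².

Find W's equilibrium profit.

316.84

Exporter W's profit: π = q_W(45 − (q_W + q_Y)) − 7q_W.
∂π/∂q_W = 38 − 2q_W − q_Y = 0, so q_W = 19 − 0.5q_Y.
For Y: ∂π/∂q_Y = 37 − 8q_Y − q_W = 0 ⇒ q_Y = 4.625 − 0.125q_W.
Solving the two reaction functions simultaneously: (1 − (−0.5)(−0.125))q_W = 19 − 0.5·4.625, so 0.9375q_W = 16.6875 and q_W = 17.8.
Then q_Y = 4.625 − 0.125·17.8 = 2.4.
Price P = 45 − 20.2 = 24.8.
W's profit: (24.8 − 7)·17.8 = 316.84.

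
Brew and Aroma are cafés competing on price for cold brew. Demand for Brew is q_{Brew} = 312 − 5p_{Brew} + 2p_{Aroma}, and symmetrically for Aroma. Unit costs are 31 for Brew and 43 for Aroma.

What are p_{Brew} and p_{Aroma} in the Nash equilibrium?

59.625, 64.625

Brew's profit: π = (p_{Brew} − 31)(312 − 5p_{Brew} + 2p_{Aroma}).
∂π/∂p_{Brew} = 467 − 10p_{Brew} + 2p_{Aroma} = 0 ⇒ p_{Brew} = 46.7 + 0.2p_{Aroma}.
Similarly p_{Aroma} = 52.7 + 0.2p_{Brew}.
Plugging p_{Aroma} into Brew's best response: p_{Brew} = 46.7 + 0.2(52.7 + 0.2p_{Brew}) ⇒ 0.96p_{Brew} = 57.24, so p_{Brew} = 59.625.
Then p_{Aroma} = 52.7 + 0.2·59.625 = 64.625.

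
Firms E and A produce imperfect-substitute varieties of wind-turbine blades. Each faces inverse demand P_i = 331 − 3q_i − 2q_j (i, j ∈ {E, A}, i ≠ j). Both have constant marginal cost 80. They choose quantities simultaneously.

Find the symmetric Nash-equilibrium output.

Firm E's profit: π = q_E(331 − 3q_E − 2q_A) − 80q_E.
∂π/∂q_E = 251 − 6q_E − 2q_A = 0 ⇒ q_E = 251/6 − (1/3)q_A.
Setting q_E = q_A in the reaction function: q_E = 251/6 − (1/3)q_E, so q_E = (251/6) / (4/3) = 31.375.

31.375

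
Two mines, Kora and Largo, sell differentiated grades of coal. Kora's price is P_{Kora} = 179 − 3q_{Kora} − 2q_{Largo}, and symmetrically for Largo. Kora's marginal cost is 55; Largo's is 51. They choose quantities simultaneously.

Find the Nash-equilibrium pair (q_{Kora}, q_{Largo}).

Mine Kora's profit: π = q_{Kora}(179 − 3q_{Kora} − 2q_{Largo}) − 55q_{Kora}.
∂π/∂q_{Kora} = 124 − 6q_{Kora} − 2q_{Largo} = 0 ⇒ q_{Kora} = 62/3 − (1/3)q_{Largo}.
Similarly q_{Largo} = 64/3 − (1/3)q_{Kora}.
Solving the two reaction functions simultaneously: (1 − (−1/3)(−1/3))q_{Kora} = 62/3 − (1/3)·(64/3), so (8/9)q_{Kora} = 122/9 and q_{Kora} = 15.25.
Then q_{Largo} = 64/3 − (1/3)·15.25 = 16.25.

15.25, 16.25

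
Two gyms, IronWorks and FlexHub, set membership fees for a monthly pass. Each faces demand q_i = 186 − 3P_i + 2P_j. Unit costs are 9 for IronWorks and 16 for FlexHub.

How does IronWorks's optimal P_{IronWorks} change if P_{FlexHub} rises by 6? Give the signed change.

IronWorks's profit: π = (P_{IronWorks} − 9)(186 − 3P_{IronWorks} + 2P_{FlexHub}).
∂π/∂P_{IronWorks} = 213 − 6P_{IronWorks} + 2P_{FlexHub} = 0 ⇒ P_{IronWorks} = 35.5 + (1/3)P_{FlexHub}.
The reaction-function slope is 1/3, so a 6-unit rise in P_{FlexHub} moves P_{IronWorks} by 1/3 × 6 = 2. IronWorks's best response rises — the actions are strategic complements.

2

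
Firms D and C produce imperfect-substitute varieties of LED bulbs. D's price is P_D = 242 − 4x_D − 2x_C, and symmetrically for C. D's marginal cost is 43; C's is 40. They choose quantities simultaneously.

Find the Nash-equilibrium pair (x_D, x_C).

19.8, 20.3

Firm D's profit: π = x_D(242 − 4x_D − 2x_C) − 43x_D.
∂π/∂x_D = 199 − 8x_D − 2x_C = 0 ⇒ x_D = 24.875 − 0.25x_C.
Similarly x_C = 25.25 − 0.25x_D.
Plugging x_C into D's best response: x_D = 24.875 − 0.25(25.25 − 0.25x_D) ⇒ 0.9375x_D = 18.5625, so x_D = 19.8.
Then x_C = 25.25 − 0.25·19.8 = 20.3.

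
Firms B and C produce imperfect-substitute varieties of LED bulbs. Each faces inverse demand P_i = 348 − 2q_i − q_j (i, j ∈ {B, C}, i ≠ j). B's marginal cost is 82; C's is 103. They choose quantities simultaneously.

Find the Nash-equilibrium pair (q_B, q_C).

Firm B's profit: π = q_B(348 − 2q_B − q_C) − 82q_B.
∂π/∂q_B = 266 − 4q_B − q_C = 0 ⇒ q_B = 66.5 − 0.25q_C.
Similarly q_C = 61.25 − 0.25q_B.
Plugging q_C into B's best response: q_B = 66.5 − 0.25(61.25 − 0.25q_B) ⇒ 0.9375q_B = 51.1875, so q_B = 54.6.
Then q_C = 61.25 − 0.25·54.6 = 47.6.

54.6, 47.6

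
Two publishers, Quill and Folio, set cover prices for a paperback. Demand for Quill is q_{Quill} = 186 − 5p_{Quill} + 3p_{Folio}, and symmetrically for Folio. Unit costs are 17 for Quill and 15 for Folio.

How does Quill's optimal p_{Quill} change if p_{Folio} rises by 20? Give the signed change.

Quill's profit: π = (p_{Quill} − 17)(186 − 5p_{Quill} + 3p_{Folio}).
∂π/∂p_{Quill} = 271 − 10p_{Quill} + 3p_{Folio} = 0 ⇒ p_{Quill} = 27.1 + 0.3p_{Folio}.
The reaction-function slope is 0.3, so a 20-unit rise in p_{Folio} moves p_{Quill} by 0.3 × 20 = 6. Quill's best response rises — the actions are strategic complements.

6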